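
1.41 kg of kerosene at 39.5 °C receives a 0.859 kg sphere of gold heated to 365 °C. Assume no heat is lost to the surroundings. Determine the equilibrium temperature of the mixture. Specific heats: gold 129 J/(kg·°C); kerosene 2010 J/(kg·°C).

Net heat exchanged in the isolated system is zero:
0.859*129*(T − 365) + 1.41*2010*(T − 39.5) = 0
2944.9 T = 152393
T ≈ 51.75 °C

T_f ≈ 51.7 °C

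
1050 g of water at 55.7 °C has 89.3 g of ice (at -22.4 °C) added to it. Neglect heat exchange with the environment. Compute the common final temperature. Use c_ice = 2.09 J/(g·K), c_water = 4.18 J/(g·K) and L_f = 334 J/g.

T_f ≈ 44.2 °C

Taking heat into each body as positive, Σ m c ΔT = 0:
warm ice to 0 °C: 89.3×2.09×(0 − (-22.4)) = 4180.7; fusion: m_ice L_f = 89.3×334 = 29826; warm the meltwater: 373.27 T; water cools: 1050×4.18×(T − 55.7) = 4389(T − 55.7)
4762.3 T = 244467 − 34007 = 210460
T ≈ 44.19 °C. Since T > 0 °C, the all-ice-melts assumption holds.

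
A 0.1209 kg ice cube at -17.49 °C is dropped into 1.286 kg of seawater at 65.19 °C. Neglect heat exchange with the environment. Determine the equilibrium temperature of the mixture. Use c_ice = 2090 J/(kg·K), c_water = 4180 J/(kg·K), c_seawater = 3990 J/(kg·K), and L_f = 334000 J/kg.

Heat gained plus heat lost sum to zero:
warm ice to 0 °C: 0.1209·2090·(0 − (-17.49)) = 4419.4; latent heat to melt: 0.1209·334000 = 40381; meltwater 0→T: 0.1209·4180·T = 505.36 T; seawater cools: 1.286·3990·(T − 65.19) = 5131.1(T − 65.19)
5636.5 T = 334499 − 44800 = 289699
T ≈ 51.40 °C — above 0 °C, consistent with complete melting.

T_f ≈ 51.4 °C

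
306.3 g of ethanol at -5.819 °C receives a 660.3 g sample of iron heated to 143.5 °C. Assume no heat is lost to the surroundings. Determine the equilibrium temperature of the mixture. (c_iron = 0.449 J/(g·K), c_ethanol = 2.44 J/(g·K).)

Conservation of energy gives ΣQ = 0:
660.3×0.449×(T − 143.5) + 306.3×2.44×(T − (-5.819)) = 0
296.47(T − 143.5) + 747.37(T − (-5.819)) = 0
1043.8 T = 38195
T ≈ 36.59 °C

T_f ≈ 36.6 °C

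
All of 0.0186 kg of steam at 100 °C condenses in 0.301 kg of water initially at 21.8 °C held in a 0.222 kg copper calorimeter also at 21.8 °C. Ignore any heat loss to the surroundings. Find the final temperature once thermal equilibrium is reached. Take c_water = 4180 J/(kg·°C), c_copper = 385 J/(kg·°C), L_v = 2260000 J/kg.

Energy balance with sensible and latent terms:
steam→water at 100 °C releases m L_v = 0.0186·2260000 = 42036; condensate cools 100→T: 0.0186·4180·(T − 100) = 77.75(T − 100); water warms: 0.301·4180·(T − 21.8) = 1258.2(T − 21.8); copper cup: 0.222·385·(T − 21.8) = 85.47(T − 21.8)
1421.4 T = 42036 + 7774.8 + 29292 = 79102
T ≈ 55.65 °C (< 100 °C, so full condensation is consistent).

T_f ≈ 55.7 °C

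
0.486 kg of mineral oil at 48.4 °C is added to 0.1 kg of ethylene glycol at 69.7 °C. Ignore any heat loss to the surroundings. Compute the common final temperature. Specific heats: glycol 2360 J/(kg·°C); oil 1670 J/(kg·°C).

T_f ≈ 53.2 °C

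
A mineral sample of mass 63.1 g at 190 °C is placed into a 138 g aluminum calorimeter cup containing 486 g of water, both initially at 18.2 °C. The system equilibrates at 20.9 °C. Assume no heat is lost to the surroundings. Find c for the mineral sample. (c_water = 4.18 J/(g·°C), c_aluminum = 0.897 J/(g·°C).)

Setting the total heat transfer to zero:
63.1×c×(20.9 − 190) + 486×4.18×(20.9 − 18.2) + 138×0.897×(20.9 − 18.2) = 0
-10670 c = -5819.2
c = -5819.2/-10670 ≈ 0.5454 J/(g·°C)

c ≈ 0.545 J/(g·°C)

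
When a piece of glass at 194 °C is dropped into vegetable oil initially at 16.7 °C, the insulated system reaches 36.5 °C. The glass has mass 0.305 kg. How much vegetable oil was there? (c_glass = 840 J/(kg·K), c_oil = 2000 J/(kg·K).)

Taking heat into each body as positive, Σ m c ΔT = 0:
0.305·840·(36.5 − 194) + m·2000·(36.5 − 16.7) = 0
39600 m = 40352
m = 40352/39600 ≈ 1.019 kg

m ≈ 1.02 kg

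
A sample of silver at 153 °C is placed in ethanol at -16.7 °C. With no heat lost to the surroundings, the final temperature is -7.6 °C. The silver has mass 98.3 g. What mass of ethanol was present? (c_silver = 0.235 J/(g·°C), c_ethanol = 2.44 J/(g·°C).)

m ≈ 167 g

Setting the total heat transfer to zero:
98.3·0.235·(-7.6 − 153) + m·2.44·(-7.6 − (-16.7)) = 0
22.2 m = 3709.9
m = 3709.9/22.2 ≈ 167.1 g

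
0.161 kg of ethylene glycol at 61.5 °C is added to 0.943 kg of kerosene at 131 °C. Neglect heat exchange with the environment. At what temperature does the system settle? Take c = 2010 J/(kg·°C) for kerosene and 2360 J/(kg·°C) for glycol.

T_f is the heat-capacity-weighted average of the initial temperatures:
T_f = (1895.4*131 + 379.96*61.5) / (1895.4 + 379.96)
    = 271669 / 2275.4 ≈ 119.39 °C

T_f ≈ 119.4 °C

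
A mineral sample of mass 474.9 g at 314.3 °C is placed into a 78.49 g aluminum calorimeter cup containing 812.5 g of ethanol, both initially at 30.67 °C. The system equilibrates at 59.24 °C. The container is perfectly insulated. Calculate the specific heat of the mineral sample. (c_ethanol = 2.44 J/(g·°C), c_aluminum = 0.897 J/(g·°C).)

Energy conservation, ΣQ = 0:
474.9·c·(59.24 − 314.3) + 812.5·2.44·(59.24 − 30.67) + 78.49·0.897·(59.24 − 30.67) = 0
-121128 c = -58652
c = -58652/-121128 ≈ 0.4842 J/(g·°C)

c ≈ 0.484 J/(g·°C)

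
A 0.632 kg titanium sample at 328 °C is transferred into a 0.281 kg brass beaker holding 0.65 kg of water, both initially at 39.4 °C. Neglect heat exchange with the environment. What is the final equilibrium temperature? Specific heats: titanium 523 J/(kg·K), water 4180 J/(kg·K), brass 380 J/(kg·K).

Net heat exchanged in the isolated system is zero:
0.632·523·(T − 328) + 0.65·4180·(T − 39.4) + 0.281·380·(T − 39.4) = 0
330.54(T − 328) + 2717(T − 39.4) + 106.78(T − 39.4) = 0
3154.3 T = 219673
T = 219673 / 3154.3 = 69.6 °C

T_f ≈ 69.6 °C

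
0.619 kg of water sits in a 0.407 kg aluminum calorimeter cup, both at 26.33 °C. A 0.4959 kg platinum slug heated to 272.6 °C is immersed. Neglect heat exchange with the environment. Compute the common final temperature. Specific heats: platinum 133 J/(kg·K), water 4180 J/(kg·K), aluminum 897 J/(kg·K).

T_f ≈ 31.7 °C

Heat gained plus heat lost sum to zero:
0.4959×133×(T − 272.6) + 0.619×4180×(T − 26.33) + 0.407×897×(T − 26.33) = 0
65.95(T − 272.6) + 2587.4(T − 26.33) + 365.08(T − 26.33) = 0
3018.5 T = 95719
T ≈ 31.71 °C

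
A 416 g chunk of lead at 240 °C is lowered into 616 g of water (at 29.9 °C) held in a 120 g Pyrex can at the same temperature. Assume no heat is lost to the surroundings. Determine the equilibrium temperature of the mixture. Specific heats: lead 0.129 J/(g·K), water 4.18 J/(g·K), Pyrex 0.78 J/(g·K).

T_f ≈ 34.0 °C

T_f is the heat-capacity-weighted average of the initial temperatures:
T_f = (53.66·240 + 2574.9·29.9 + 93.6·29.9) / (53.66 + 2574.9 + 93.6)
    = 92667 / 2722.1 ≈ 34.04 °C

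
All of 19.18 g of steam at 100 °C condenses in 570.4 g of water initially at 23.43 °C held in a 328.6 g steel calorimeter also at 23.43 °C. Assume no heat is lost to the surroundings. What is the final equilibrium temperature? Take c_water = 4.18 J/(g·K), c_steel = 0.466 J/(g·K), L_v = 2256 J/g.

T_f ≈ 42.3 °C

Sum of m c ΔT and latent-heat terms is zero:
latent heat released on condensation: 19.18·2256 = 43270; condensate cools 100→T: 19.18·4.18·(T − 100) = 80.17(T − 100); original water: 2384.3(T − 23.43); steel cup: 328.6·0.466·(T − 23.43) = 153.13(T − 23.43)
2617.6 T = 43270 + 8017.2 + 59451 = 110739
T ≈ 42.31 °C, under the boiling point, so the assumption holds.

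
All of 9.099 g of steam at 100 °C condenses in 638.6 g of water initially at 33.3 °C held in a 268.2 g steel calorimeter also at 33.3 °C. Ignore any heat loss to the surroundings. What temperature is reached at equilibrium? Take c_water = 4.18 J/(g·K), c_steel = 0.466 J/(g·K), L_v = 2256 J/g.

Taking heat into each body as positive, Σ m c ΔT = 0:
latent heat released on condensation: 9.099×2256 = 20527
  condensed water 100 °C→T: 38.03(T − 100)
  water warms: 638.6×4.18×(T − 33.3) = 2669.3(T − 33.3)
  steel cup: 268.2×0.466×(T − 33.3) = 124.98(T − 33.3)
2832.4 T = 20527 + 3803.4 + 93051 = 117382
T ≈ 41.44 °C — below 100 °C, confirming all the steam condensed.

T_f ≈ 41.4 °C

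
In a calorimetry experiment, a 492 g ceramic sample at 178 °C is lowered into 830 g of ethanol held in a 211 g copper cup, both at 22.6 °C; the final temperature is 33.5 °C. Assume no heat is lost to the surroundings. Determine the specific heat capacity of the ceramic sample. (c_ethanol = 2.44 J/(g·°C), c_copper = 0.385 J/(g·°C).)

Energy conservation, ΣQ = 0:
492·c·(33.5 − 178) + 830·2.44·(33.5 − 22.6) + 211·0.385·(33.5 − 22.6) = 0
-71094 c = -22960
c = -22960/-71094 ≈ 0.323 J/(g·°C)

c ≈ 0.323 J/(g·°C)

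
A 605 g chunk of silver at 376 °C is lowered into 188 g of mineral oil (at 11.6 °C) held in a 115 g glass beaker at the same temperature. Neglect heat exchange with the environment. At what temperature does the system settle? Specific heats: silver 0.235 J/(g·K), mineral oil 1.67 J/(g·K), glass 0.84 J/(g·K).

T_f ≈ 105.3 °C

T_f = Σ m_i c_i T_i / Σ m_i c_i:
T_f = (142.17×376 + 313.96×11.6 + 96.6×11.6) / (142.17 + 313.96 + 96.6)
    = 58220 / 552.73 ≈ 105.33 °C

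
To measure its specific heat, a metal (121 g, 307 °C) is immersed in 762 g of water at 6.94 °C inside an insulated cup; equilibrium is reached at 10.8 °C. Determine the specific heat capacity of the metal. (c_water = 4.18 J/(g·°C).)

c ≈ 0.343 J/(g·°C)

Heat lost by the metal = heat gained by the water:
121·c·(307 − 10.8) = 762·4.18·(10.8 − 6.94)
35840 c = 12295  ⇒  c ≈ 0.343 J/(g·°C)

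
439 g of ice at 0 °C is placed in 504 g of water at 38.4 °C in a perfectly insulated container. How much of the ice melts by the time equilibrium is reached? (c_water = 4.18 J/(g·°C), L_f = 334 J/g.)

m_melted ≈ 242 g

Heat available from the water dropping to 0 °C: 504·4.18·38.4 = 80898 J.
Melting all 439 g of ice would need 439·334 = 146626 J.
80898 J < 146626 J, so only part of the ice melts and the system sits at 0 °C.
m_melt = 80898 / L_f = 242.2 g.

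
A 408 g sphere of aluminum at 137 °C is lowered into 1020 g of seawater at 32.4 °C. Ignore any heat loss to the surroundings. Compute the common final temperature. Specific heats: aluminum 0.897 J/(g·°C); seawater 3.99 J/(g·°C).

T_f = Σ m_i c_i T_i / Σ m_i c_i:
T_f = (365.98*137 + 4069.8*32.4) / (365.98 + 4069.8)
    = 182000 / 4435.8 ≈ 41.03 °C

T_f ≈ 41.0 °C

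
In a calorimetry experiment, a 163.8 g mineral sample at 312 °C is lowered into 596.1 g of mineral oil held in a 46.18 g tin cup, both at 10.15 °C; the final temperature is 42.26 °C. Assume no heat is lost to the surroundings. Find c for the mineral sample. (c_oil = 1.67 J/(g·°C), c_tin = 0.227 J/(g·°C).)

c ≈ 0.731 J/(g·°C)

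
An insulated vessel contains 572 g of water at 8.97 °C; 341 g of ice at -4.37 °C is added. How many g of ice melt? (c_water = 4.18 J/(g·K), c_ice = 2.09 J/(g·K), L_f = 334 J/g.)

m_melted ≈ 54.9 g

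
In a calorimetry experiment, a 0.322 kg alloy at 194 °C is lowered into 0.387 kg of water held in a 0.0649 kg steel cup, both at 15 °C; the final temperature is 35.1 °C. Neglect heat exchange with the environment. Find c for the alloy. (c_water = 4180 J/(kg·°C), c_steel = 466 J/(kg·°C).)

Net heat exchanged in the isolated system is zero:
0.322·c·(35.1 − 194) + 0.387·4180·(35.1 − 15) + 0.0649·466·(35.1 − 15) = 0
-51.17 c = -33123
c = -33123/-51.17 ≈ 647.4 J/(kg·°C)

c ≈ 647 J/(kg·°C)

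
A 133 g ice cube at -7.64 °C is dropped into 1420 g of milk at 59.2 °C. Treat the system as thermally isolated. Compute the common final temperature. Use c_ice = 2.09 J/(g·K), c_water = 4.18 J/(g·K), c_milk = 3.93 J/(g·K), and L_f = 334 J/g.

Energy conservation, ΣQ = 0:
ice -7.64→0 °C: 133·2.09·7.64 = 2123.7
  latent heat to melt: 133·334 = 44422
  warm the meltwater: 555.94 T
  milk: 5580.6(T − 59.2)
6136.5 T = 330372 − 46546 = 283826
T ≈ 46.25 °C — above 0 °C, consistent with complete melting.

T_f ≈ 46.3 °C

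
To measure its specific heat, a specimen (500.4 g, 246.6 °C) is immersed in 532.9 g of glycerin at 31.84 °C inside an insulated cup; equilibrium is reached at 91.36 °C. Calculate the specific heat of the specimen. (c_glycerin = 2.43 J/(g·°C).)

Let T be the final temperature. ΣQ_i = 0:
500.4×c×(91.36 − 246.6) + 532.9×2.43×(91.36 − 31.84) = 0
-77682 c = -77075
c = -77075/-77682 ≈ 0.9922 J/(g·°C)

c ≈ 0.992 J/(g·°C)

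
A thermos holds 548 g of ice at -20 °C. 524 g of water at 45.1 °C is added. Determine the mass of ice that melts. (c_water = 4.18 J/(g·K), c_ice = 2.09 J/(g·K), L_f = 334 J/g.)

Heat available from the water dropping to 0 °C: 524·4.18·45.1 = 98783 J.
Warming the ice to 0 °C takes 548·2.09·20 = 22906 J, leaving 75877 J for melting.
Fully melting the ice requires m_ice L_f = 548·334 = 183032 J.
Since 75877 < 183032 J, not all the ice melts; equilibrium is at 0 °C.
Mass melted = 75877/334 ≈ 227.2 g.

m_melted ≈ 227 g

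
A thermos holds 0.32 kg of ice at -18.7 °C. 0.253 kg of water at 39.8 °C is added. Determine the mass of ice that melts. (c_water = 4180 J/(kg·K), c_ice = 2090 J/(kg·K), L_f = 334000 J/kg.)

Water can give up m c ΔT = 0.253×4180×39.8 = 42090 J before reaching 0 °C.
Warming the ice to 0 °C takes 0.32×2090×18.7 = 12507 J, leaving 29584 J for melting.
Fully melting the ice requires m_ice L_f = 0.32×334000 = 106880 J.
29584 J < 106880 J, so only part of the ice melts and the system sits at 0 °C.
m_melt = 29584 / L_f = 0.08857 kg.

m_melted ≈ 0.0886 kg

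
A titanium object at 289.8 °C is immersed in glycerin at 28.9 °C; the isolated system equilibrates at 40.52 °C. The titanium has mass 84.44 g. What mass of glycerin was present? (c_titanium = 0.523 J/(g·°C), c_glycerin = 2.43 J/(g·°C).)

m ≈ 390 g

Setting the total heat transfer to zero:
84.44·0.523·(40.52 − 289.8) + m·2.43·(40.52 − 28.9) = 0
28.24 m = 11009
m = 11009/28.24 ≈ 389.9 g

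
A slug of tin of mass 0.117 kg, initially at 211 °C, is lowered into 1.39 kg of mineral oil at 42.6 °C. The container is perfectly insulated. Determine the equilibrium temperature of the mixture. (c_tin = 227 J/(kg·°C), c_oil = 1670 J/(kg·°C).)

T_f ≈ 44.5 °C

Heat gained plus heat lost sum to zero:
0.117*227*(T − 211) + 1.39*1670*(T − 42.6) = 0
(26.56 + 2321.3) T = 26.56*211 + 2321.3*42.6
T ≈ 44.50 °C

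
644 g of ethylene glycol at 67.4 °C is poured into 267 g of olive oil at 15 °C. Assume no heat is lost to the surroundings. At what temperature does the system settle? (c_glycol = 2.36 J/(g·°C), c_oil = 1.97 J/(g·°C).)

With ΣQ=0 the equilibrium temperature is the m·c-weighted mean:
T_f = (1519.8×67.4 + 525.99×15) / (1519.8 + 525.99)
    = 110327 / 2045.8 ≈ 53.93 °C

T_f ≈ 53.9 °C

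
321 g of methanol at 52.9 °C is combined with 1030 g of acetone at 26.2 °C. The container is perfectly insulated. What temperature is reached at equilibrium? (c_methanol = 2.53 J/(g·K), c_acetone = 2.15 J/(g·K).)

T_f ≈ 33.4 °C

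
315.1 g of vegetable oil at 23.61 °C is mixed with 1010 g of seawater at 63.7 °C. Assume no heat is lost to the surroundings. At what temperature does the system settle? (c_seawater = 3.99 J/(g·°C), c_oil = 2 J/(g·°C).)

Conservation of energy gives ΣQ = 0:
1010·3.99·(T − 63.7) + 315.1·2·(T − 23.61) = 0
(4029.9 + 630.2) T = 4029.9·63.7 + 630.2·23.61
T = 271584/4660.1 ≈ 58.28 °C

T_f ≈ 58.3 °C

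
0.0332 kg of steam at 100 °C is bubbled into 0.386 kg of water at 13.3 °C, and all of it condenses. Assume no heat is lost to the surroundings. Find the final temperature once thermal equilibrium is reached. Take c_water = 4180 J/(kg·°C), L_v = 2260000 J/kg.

T_f ≈ 63.0 °C

Sum of m c ΔT and latent-heat terms is zero:
steam→water at 100 °C releases m L_v = 0.0332×2260000 = 75032
  condensed water 100 °C→T: 138.78(T − 100)
  original water: 1613.5(T − 13.3)
1752.3 T = 75032 + 13878 + 21459 = 110369
T ≈ 62.99 °C, under the boiling point, so the assumption holds.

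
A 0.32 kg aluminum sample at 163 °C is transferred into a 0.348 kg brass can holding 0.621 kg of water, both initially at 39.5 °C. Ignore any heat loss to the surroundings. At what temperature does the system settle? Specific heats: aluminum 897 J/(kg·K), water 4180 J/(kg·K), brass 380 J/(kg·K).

T_f ≈ 51.3 °C

Let T be the final temperature. ΣQ_i = 0:
0.32×897×(T − 163) + 0.621×4180×(T − 39.5) + 0.348×380×(T − 39.5) = 0
3015.1 T = 154544
T ≈ 51.26 °C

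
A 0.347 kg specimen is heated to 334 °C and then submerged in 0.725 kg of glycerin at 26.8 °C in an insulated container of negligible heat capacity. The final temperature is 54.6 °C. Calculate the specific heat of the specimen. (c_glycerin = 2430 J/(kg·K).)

c ≈ 505 J/(kg·K)

Heat lost by the specimen = heat gained by the glycerin:
0.347·c·(334 − 54.6) = 0.725·2430·(54.6 − 26.8)
96.95 c = 48977  ⇒  c ≈ 505.2 J/(kg·K)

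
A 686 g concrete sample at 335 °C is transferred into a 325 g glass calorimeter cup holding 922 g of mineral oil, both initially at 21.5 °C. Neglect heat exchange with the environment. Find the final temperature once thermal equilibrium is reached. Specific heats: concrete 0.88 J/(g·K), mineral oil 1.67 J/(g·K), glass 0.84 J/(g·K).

Energy conservation, ΣQ = 0:
686·0.88·(T − 335) + 922·1.67·(T − 21.5) + 325·0.84·(T − 21.5) = 0
(603.68 + 1539.7 + 273) T = 603.68·335 + 1539.7·21.5 + 273·21.5
T ≈ 99.82 °C

T_f ≈ 99.8 °C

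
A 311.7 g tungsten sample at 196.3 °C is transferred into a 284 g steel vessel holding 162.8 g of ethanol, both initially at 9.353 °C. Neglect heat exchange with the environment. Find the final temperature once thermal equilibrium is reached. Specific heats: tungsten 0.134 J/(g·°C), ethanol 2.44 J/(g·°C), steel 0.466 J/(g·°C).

Heat gained plus heat lost sum to zero:
311.7*0.134*(T − 196.3) + 162.8*2.44*(T − 9.353) + 284*0.466*(T − 9.353) = 0
(41.77 + 397.23 + 132.34) T = 41.77*196.3 + 397.23*9.353 + 132.34*9.353
T = 13152 / 571.34 = 23 °C

T_f ≈ 23.0 °C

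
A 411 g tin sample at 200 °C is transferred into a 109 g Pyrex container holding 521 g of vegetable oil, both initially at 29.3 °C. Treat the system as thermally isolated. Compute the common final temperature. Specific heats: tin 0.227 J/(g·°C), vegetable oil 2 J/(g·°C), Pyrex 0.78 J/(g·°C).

T_f ≈ 42.4 °C

T_f = Σ m_i c_i T_i / Σ m_i c_i:
T_f = (93.3·200 + 1042·29.3 + 85.02·29.3) / (93.3 + 1042 + 85.02)
    = 51681 / 1220.3 ≈ 42.35 °C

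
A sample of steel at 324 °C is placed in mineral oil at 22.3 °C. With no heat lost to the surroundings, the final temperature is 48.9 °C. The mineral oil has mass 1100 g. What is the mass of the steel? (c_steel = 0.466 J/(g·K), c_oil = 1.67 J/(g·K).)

m ≈ 381 g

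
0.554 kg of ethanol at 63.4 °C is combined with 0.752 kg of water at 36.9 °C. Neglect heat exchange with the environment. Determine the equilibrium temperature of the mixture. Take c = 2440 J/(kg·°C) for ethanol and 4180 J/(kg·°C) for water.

T_f ≈ 44.9 °C

With ΣQ=0 the equilibrium temperature is the m·c-weighted mean:
T_f = (1351.8·63.4 + 3143.4·36.9) / (1351.8 + 3143.4)
    = 201692 / 4495.1 ≈ 44.87 °C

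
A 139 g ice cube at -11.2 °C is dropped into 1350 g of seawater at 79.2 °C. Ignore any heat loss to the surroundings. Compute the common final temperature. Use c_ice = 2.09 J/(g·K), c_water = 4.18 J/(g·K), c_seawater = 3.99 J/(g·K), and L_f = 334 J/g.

Sum of m c ΔT and latent-heat terms is zero:
warm ice to 0 °C: 139×2.09×(0 − (-11.2)) = 3253.7; latent heat to melt: 139×334 = 46426; warm the meltwater: 581.02 T; seawater: 5386.5(T − 79.2)
5967.5 T = 426611 − 49680 = 376931
T ≈ 63.16 °C — above 0 °C, consistent with complete melting.

T_f ≈ 63.2 °C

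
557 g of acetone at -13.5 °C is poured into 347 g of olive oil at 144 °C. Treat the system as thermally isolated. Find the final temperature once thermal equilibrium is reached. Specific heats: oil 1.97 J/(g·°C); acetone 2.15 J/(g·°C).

|Q_oil| = |Q_acetone|:
347*1.97*(144 − T) = 557*2.15*(T − (-13.5))
683.59(144 − T) = 1197.5(T − (-13.5))
1881.1 T = 82270  ⇒  T ≈ 43.73 °C

T_f ≈ 43.7 °C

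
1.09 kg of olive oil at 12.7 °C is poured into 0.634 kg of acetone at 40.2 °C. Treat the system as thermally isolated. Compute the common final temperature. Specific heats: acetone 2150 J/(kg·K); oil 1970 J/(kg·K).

T_f ≈ 23.4 °C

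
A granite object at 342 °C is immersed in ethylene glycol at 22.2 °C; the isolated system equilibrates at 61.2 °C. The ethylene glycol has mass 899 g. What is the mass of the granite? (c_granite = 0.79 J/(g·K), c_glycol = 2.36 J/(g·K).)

m ≈ 373 g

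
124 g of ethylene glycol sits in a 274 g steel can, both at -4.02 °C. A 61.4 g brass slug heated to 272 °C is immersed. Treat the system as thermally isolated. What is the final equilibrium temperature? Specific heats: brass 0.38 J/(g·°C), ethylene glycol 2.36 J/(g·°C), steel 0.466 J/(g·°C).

Conservation of energy gives ΣQ = 0:
61.4·0.38·(T − 272) + 124·2.36·(T − (-4.02)) + 274·0.466·(T − (-4.02)) = 0
443.66 T = 4656.6
T = 4656.6/443.66 ≈ 10.50 °C

T_f ≈ 10.5 °C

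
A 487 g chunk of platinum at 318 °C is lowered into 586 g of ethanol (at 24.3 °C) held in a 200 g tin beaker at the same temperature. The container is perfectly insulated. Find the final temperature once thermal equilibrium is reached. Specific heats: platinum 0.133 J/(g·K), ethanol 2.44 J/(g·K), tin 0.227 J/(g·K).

T_f ≈ 36.7 °C

Heat gained plus heat lost sum to zero:
487·0.133·(T − 318) + 586·2.44·(T − 24.3) + 200·0.227·(T − 24.3) = 0
64.77(T − 318) + 1429.8(T − 24.3) + 45.4(T − 24.3) = 0
(64.77 + 1429.8 + 45.4) T = 64.77·318 + 1429.8·24.3 + 45.4·24.3
T = 56446 / 1540 = 36.7 °C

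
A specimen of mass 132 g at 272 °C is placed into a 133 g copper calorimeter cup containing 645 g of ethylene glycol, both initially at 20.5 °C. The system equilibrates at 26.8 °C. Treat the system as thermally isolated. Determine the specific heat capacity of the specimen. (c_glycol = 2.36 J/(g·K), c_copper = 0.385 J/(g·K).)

Let T be the final temperature. ΣQ_i = 0:
132×c×(26.8 − 272) + 645×2.36×(26.8 − 20.5) + 133×0.385×(26.8 − 20.5) = 0
-32366 c = -9912.5
c = -9912.5/-32366 ≈ 0.3063 J/(g·K)

c ≈ 0.306 J/(g·K)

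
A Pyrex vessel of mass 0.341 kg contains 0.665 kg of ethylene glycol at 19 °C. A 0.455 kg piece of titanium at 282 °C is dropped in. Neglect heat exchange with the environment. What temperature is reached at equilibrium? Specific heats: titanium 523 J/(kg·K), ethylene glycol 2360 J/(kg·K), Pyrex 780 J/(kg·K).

T_f ≈ 49.2 °C

Net heat exchanged in the isolated system is zero:
0.455×523×(T − 282) + 0.665×2360×(T − 19) + 0.341×780×(T − 19) = 0
237.97(T − 282) + 1569.4(T − 19) + 265.98(T − 19) = 0
2073.3 T = 101978
T = 101978/2073.3 ≈ 49.19 °C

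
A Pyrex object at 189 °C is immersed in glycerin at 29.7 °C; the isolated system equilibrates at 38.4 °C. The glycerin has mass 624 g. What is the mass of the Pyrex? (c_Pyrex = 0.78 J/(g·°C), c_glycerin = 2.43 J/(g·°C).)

m ≈ 112 g

Energy conservation, ΣQ = 0:
m·0.78·(38.4 − 189) + 624·2.43·(38.4 − 29.7) = 0
-117.47 m = -13192
m = -13192/-117.47 ≈ 112.3 g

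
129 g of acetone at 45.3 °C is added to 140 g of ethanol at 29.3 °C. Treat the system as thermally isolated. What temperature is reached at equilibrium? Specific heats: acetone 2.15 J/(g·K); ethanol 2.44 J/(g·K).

T_f ≈ 36.5 °C

|Q_acetone| = |Q_ethanol|:
129*2.15*(45.3 − T) = 140*2.44*(T − 29.3)
277.35(45.3 − T) = 341.6(T − 29.3)
618.95 T = 22573  ⇒  T ≈ 36.47 °C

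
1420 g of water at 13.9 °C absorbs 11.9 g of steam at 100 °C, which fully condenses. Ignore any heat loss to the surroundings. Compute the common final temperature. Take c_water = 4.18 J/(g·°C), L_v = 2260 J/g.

T_f ≈ 19.1 °C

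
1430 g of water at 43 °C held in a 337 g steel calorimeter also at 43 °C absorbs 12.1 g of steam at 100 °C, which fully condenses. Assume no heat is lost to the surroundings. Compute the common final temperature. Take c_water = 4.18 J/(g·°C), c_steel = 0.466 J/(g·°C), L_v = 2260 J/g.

Energy conservation, ΣQ = 0:
steam→water at 100 °C releases m L_v = 12.1·2260 = 27346
  condensate cools 100→T: 12.1·4.18·(T − 100) = 50.58(T − 100)
  water warms: 1430·4.18·(T − 43) = 5977.4(T − 43)
  cup: 157.04(T − 43)
6185 T = 27346 + 5057.8 + 263781 = 296185
T ≈ 47.89 °C — below 100 °C, confirming all the steam condensed.

T_f ≈ 47.9 °C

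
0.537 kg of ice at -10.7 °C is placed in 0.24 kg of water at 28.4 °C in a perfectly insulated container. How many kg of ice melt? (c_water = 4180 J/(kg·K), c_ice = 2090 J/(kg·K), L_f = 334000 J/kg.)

Heat available from the water dropping to 0 °C: 0.24×4180×28.4 = 28491 J.
Of that, 0.537×2090×10.7 = 12009 J goes to bring the ice to 0 °C, leaving 16482 J.
Fully melting the ice requires m_ice L_f = 0.537×334000 = 179358 J.
Since 16482 < 179358 J, not all the ice melts; equilibrium is at 0 °C.
m_melt = 16482 / L_f = 0.04935 kg.

m_melted ≈ 0.0493 kg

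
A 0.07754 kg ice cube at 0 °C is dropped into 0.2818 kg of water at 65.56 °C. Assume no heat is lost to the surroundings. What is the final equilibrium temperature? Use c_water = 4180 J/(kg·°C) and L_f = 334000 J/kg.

T_f ≈ 34.2 °C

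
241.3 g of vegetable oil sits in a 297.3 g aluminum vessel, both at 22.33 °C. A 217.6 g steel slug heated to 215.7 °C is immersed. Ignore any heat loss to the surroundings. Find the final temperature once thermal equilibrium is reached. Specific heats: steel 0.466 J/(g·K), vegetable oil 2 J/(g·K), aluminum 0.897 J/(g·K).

Heat gained plus heat lost sum to zero:
217.6×0.466×(T − 215.7) + 241.3×2×(T − 22.33) + 297.3×0.897×(T − 22.33) = 0
(101.4 + 482.6 + 266.68) T = 101.4×215.7 + 482.6×22.33 + 266.68×22.33
T = 38604 / 850.68 = 45.4 °C

T_f ≈ 45.4 °C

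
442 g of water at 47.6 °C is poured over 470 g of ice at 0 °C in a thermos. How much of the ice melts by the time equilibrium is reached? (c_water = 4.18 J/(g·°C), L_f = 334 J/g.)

m_melted ≈ 263 g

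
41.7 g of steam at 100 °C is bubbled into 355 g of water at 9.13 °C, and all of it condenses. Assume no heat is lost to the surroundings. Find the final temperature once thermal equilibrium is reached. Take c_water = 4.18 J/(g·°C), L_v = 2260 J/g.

Conservation of energy gives ΣQ = 0:
condense steam: −41.7×2260 = −94242; condensed water 100 °C→T: 174.31(T − 100); water warms: 355×4.18×(T − 9.13) = 1483.9(T − 9.13)
1658.2 T = 94242 + 17431 + 13548 = 125221
T ≈ 75.52 °C (< 100 °C, so full condensation is consistent).

T_f ≈ 75.5 °C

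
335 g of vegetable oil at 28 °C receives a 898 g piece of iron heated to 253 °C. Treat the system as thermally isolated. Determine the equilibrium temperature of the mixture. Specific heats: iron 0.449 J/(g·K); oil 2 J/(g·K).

T_f ≈ 112.5 °C

Energy conservation, ΣQ = 0:
898×0.449×(T − 253) + 335×2×(T − 28) = 0
403.2(T − 253) + 670(T − 28) = 0
1073.2 T = 120770
T ≈ 112.53 °C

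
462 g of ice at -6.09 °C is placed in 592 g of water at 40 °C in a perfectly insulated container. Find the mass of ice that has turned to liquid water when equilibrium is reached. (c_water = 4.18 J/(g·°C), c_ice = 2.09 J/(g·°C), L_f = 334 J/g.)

Water can give up m c ΔT = 592×4.18×40 = 98982 J before reaching 0 °C.
Warming the ice to 0 °C takes 462×2.09×6.09 = 5880.4 J, leaving 93102 J for melting.
To melt every bit of ice: 462×334 = 154308 J.
That's not enough to melt it all — equilibrium is at 0 °C with ice remaining.
m_melt = 93102 / L_f = 278.7 g.

m_melted ≈ 279 g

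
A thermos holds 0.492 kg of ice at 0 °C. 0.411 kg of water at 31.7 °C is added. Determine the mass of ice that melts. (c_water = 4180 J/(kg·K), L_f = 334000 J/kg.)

m_melted ≈ 0.163 kg

Heat available from the water dropping to 0 °C: 0.411·4180·31.7 = 54460 J.
Fully melting the ice requires m_ice L_f = 0.492·334000 = 164328 J.
That's not enough to melt it all — equilibrium is at 0 °C with ice remaining.
m_melt = 54460 / L_f = 0.1631 kg.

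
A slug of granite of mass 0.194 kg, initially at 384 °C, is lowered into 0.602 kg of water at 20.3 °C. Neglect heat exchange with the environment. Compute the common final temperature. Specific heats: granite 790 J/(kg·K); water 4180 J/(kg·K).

Heat gained plus heat lost sum to zero:
0.194·790·(T − 384) + 0.602·4180·(T − 20.3) = 0
153.26(T − 384) + 2516.4(T − 20.3) = 0
(153.26 + 2516.4) T = 153.26·384 + 2516.4·20.3
T ≈ 41.18 °C

T_f ≈ 41.2 °C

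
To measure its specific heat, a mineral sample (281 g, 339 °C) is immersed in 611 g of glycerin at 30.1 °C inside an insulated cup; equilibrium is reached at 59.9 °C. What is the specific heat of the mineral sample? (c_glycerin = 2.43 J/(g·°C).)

c ≈ 0.564 J/(g·°C)

Heat lost by the mineral sample = heat gained by the glycerin:
281·c·(339 − 59.9) = 611·2.43·(59.9 − 30.1)
78427 c = 44245  ⇒  c ≈ 0.5642 J/(g·°C)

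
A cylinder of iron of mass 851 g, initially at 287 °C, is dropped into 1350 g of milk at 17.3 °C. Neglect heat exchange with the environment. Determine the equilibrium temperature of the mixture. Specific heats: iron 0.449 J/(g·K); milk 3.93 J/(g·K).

Conservation of energy gives ΣQ = 0:
851·0.449·(T − 287) + 1350·3.93·(T − 17.3) = 0
382.1(T − 287) + 5305.5(T − 17.3) = 0
5687.6 T = 201448
T ≈ 35.42 °C

T_f ≈ 35.4 °C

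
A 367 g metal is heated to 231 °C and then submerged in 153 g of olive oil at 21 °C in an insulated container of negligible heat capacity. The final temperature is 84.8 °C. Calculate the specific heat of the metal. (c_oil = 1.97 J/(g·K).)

m_s c (T_s − T_f) = m_oil c_oil (T_f − T_0):
367·c·(231 − 84.8) = 153·1.97·(84.8 − 21)
53655 c = 19230  ⇒  c ≈ 0.3584 J/(g·K)

c ≈ 0.358 J/(g·K)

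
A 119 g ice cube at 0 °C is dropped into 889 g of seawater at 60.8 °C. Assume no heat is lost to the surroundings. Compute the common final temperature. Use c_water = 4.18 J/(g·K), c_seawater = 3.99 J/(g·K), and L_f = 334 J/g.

Let T be the final temperature. ΣQ_i = 0:
fusion: m_ice L_f = 119·334 = 39746
  meltwater 0→T: 119·4.18·T = 497.42 T
  seawater cools: 889·3.99·(T − 60.8) = 3547.1(T − 60.8)
4044.5 T = 215664 − 39746 = 175918
T ≈ 43.50 °C — above 0 °C, consistent with complete melting.

T_f ≈ 43.5 °C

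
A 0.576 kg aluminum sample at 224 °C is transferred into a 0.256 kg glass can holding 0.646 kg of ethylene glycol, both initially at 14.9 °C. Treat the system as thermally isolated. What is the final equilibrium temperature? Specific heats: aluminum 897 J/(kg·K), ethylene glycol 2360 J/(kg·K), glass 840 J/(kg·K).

T_f ≈ 62.8 °C

T_f = Σ m_i c_i T_i / Σ m_i c_i:
T_f = (516.67×224 + 1524.6×14.9 + 215.04×14.9) / (516.67 + 1524.6 + 215.04)
    = 141655 / 2256.3 ≈ 62.78 °C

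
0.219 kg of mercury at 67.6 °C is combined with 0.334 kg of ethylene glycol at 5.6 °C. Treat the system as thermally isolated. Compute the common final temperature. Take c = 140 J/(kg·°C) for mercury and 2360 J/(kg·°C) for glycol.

T_f ≈ 7.9 °C

Energy conservation, ΣQ = 0:
0.219·140·(T − 67.6) + 0.334·2360·(T − 5.6) = 0
30.66(T − 67.6) + 788.24(T − 5.6) = 0
(30.66 + 788.24) T = 30.66·67.6 + 788.24·5.6
T = 6486.8 / 818.9 = 7.92 °C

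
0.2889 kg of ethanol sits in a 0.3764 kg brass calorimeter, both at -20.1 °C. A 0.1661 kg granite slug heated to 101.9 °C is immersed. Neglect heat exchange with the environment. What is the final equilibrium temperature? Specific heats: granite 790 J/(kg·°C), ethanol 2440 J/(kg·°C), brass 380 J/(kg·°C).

With ΣQ=0 the equilibrium temperature is the m·c-weighted mean:
T_f = (131.22×101.9 + 704.92×(-20.1) + 143.03×(-20.1)) / (131.22 + 704.92 + 143.03)
    = -3672.5 / 979.17 ≈ -3.75 °C

T_f ≈ -3.8 °C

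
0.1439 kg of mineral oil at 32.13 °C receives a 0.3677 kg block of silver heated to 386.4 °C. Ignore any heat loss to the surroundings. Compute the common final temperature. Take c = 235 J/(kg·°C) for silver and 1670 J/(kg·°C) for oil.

Net heat exchanged in the isolated system is zero:
0.3677·235·(T − 386.4) + 0.1439·1670·(T − 32.13) = 0
(86.41 + 240.31) T = 86.41·386.4 + 240.31·32.13
T = 41110/326.72 ≈ 125.83 °C

T_f ≈ 125.8 °C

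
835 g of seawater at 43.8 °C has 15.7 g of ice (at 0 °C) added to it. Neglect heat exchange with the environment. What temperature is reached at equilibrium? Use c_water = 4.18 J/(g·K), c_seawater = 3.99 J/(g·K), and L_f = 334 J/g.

T_f ≈ 41.4 °C

Energy balance with sensible and latent terms:
latent heat to melt: 15.7·334 = 5243.8
  warm the meltwater: 65.63 T
  seawater: 3331.7(T − 43.8)
3397.3 T = 145926 − 5243.8 = 140682
T ≈ 41.41 °C — above 0 °C, consistent with complete melting.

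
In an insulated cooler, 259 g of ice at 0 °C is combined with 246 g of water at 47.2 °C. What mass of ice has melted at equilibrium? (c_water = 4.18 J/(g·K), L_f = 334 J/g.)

Heat available from the water dropping to 0 °C: 246×4.18×47.2 = 48535 J.
To melt every bit of ice: 259×334 = 86506 J.
48535 J < 86506 J, so only part of the ice melts and the system sits at 0 °C.
Mass melted = 48535/334 ≈ 145.3 g.

m_melted ≈ 145 g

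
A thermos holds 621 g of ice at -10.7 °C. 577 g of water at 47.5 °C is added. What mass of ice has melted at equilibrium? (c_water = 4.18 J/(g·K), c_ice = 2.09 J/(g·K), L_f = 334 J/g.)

m_melted ≈ 301 g

Heat available from the water dropping to 0 °C: 577×4.18×47.5 = 114563 J.
Of that, 621×2.09×10.7 = 13887 J goes to bring the ice to 0 °C, leaving 100676 J.
To melt every bit of ice: 621×334 = 207414 J.
Since 100676 < 207414 J, not all the ice melts; equilibrium is at 0 °C.
m_melted×334 = 100676  ⇒  m_melted ≈ 301.4 g.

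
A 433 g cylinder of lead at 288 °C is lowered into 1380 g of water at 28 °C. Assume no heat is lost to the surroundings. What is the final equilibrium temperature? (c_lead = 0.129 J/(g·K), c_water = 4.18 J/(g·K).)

T_f = Σ m_i c_i T_i / Σ m_i c_i:
T_f = (55.86*288 + 5768.4*28) / (55.86 + 5768.4)
    = 177602 / 5824.3 ≈ 30.49 °C

T_f ≈ 30.5 °C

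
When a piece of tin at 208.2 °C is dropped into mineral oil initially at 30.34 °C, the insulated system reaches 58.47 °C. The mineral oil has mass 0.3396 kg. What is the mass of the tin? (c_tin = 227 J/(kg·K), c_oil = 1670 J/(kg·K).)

m ≈ 0.469 kg

Energy conservation, ΣQ = 0:
m·227·(58.47 − 208.2) + 0.3396·1670·(58.47 − 30.34) = 0
-33989 m = -15953
m = -15953/-33989 ≈ 0.4694 kg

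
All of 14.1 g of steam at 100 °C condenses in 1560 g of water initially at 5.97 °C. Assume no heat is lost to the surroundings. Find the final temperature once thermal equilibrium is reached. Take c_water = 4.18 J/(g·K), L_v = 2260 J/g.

Energy conservation, ΣQ = 0:
latent heat released on condensation: 14.1·2260 = 31866
  condensate cools 100→T: 14.1·4.18·(T − 100) = 58.94(T − 100)
  water warms: 1560·4.18·(T − 5.97) = 6520.8(T − 5.97)
6579.7 T = 31866 + 5893.8 + 38929 = 76689
T ≈ 11.66 °C, under the boiling point, so the assumption holds.

T_f ≈ 11.7 °C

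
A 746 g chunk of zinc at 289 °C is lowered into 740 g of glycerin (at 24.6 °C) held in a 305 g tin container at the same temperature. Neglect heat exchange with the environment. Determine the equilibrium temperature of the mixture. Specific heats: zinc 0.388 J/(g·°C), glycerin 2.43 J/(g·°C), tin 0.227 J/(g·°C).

T_f ≈ 60.1 °C

Let T be the final temperature. ΣQ_i = 0:
746×0.388×(T − 289) + 740×2.43×(T − 24.6) + 305×0.227×(T − 24.6) = 0
289.45(T − 289) + 1798.2(T − 24.6) + 69.23(T − 24.6) = 0
(289.45 + 1798.2 + 69.23) T = 289.45×289 + 1798.2×24.6 + 69.23×24.6
T ≈ 60.08 °C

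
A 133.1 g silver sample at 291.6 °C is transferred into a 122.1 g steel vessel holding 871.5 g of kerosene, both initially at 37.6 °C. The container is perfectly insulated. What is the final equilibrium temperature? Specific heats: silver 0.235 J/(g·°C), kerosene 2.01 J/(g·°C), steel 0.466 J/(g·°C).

T_f ≈ 41.9 °C

Net heat exchanged in the isolated system is zero:
133.1·0.235·(T − 291.6) + 871.5·2.01·(T − 37.6) + 122.1·0.466·(T − 37.6) = 0
31.28(T − 291.6) + 1751.7(T − 37.6) + 56.9(T − 37.6) = 0
(31.28 + 1751.7 + 56.9) T = 31.28·291.6 + 1751.7·37.6 + 56.9·37.6
T = 77125 / 1839.9 = 41.9 °C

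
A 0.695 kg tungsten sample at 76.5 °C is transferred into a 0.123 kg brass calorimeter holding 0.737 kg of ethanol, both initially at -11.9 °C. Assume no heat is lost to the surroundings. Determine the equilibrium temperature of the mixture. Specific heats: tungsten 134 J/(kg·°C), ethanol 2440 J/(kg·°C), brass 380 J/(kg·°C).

T_f ≈ -7.7 °C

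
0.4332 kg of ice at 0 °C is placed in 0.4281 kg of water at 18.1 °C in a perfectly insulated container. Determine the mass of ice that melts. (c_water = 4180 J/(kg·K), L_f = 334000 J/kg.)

m_melted ≈ 0.097 kg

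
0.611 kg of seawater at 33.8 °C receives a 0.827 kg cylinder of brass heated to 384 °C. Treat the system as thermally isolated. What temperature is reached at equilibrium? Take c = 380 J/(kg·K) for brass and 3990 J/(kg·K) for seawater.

Conservation of energy gives ΣQ = 0:
0.827·380·(T − 384) + 0.611·3990·(T − 33.8) = 0
314.26(T − 384) + 2437.9(T − 33.8) = 0
(314.26 + 2437.9) T = 314.26·384 + 2437.9·33.8
T ≈ 73.79 °C

T_f ≈ 73.8 °C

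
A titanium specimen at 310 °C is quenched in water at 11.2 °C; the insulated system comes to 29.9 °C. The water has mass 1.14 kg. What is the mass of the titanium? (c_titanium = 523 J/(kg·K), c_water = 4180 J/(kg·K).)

Heat lost by the titanium = heat gained by the water:
m·523·(310 − 29.9) = 1.14·4180·(29.9 − 11.2)
146492 m = 89109  ⇒  m ≈ 0.6083 kg

m ≈ 0.608 kg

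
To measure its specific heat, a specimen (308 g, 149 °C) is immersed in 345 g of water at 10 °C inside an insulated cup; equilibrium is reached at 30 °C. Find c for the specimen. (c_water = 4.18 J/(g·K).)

c ≈ 0.787 J/(g·K)

Setting the total heat transfer to zero:
308·c·(30 − 149) + 345·4.18·(30 − 10) = 0
-36652 c = -28842
c = -28842/-36652 ≈ 0.7869 J/(g·K)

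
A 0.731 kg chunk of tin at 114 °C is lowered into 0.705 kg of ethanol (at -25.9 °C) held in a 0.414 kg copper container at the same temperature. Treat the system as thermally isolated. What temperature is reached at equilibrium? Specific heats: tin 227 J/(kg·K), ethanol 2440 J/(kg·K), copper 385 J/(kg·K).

T_f ≈ -14.6 °C

Taking heat into each body as positive, Σ m c ΔT = 0:
0.731·227·(T − 114) + 0.705·2440·(T − (-25.9)) + 0.414·385·(T − (-25.9)) = 0
165.94(T − 114) + 1720.2(T − (-25.9)) + 159.39(T − (-25.9)) = 0
2045.5 T = -29765
T = -29765 / 2045.5 = -14.6 °C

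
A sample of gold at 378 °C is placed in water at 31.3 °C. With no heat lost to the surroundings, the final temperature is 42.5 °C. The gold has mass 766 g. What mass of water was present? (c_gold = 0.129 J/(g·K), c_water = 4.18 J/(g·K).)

|Q_gold| = |Q_water|:
766·0.129·(378 − 42.5) = m·4.18·(42.5 − 31.3)
46.82 m = 33152  ⇒  m ≈ 708.1 g

m ≈ 708 g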